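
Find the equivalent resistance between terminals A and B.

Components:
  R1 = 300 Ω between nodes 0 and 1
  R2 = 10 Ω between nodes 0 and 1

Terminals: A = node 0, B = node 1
Reduce the network between node 0 (A) and node 1 (B) by series/parallel combination:
  Rp1 = R1 ‖ R2 (parallel, both between nodes 0 and 1) = 1/(1/300 + 1/10) = 9.677 Ω
R_eq = 9.677 Ω

Final answer: 9.677 Ω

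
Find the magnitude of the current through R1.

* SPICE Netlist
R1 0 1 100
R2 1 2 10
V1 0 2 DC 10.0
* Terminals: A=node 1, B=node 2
Nodal analysis, taking node 2 as the 0 V reference.
Source V1 fixes V_0 = 10 V.
KCL at each unknown node (sum of currents leaving = 0; resistances in Ω):
  Node 1: (V_1 - 10)/100 + (V_1 - 0)/10 = 0
Collecting terms: 0.11 × V_1 = 0.1  =>  V_1 = 0.9091 V
I_R1 = (V_0 - V_1)/R1 = (10 - 0.9091)/100 = 0.09091 A
|I_R1| = 0.09091 A

Final answer: |I_R1| = 0.09091 A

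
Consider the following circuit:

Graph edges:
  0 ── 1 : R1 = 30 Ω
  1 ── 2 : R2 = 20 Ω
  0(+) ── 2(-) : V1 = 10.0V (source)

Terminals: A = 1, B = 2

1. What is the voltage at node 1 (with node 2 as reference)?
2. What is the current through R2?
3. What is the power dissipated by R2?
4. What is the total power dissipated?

Nodal analysis, taking node 2 as the 0 V reference.
Source V1 fixes V_0 = 10 V.
KCL at each unknown node (sum of currents leaving = 0; resistances in Ω):
  Node 1: (V_1 - 10)/30 + (V_1 - 0)/20 = 0
Collecting terms: 0.08333 × V_1 = 0.3333  =>  V_1 = 4 V
Part 1:
  Read off the nodal solution: V_1 = 4 V
Part 2:
  I_R2 = (V_1 - V_2)/R2 = (4 - 0)/20 = 0.2 A
  Magnitude: I_R2 = 0.2 A
Part 3:
  I_R2 = (V_1 - V_2)/R2 = (4 - 0)/20 = 0.2 A
  P_R2 = I_R2² × R2 = (0.2)² × 20 = 0.8 W
Part 4:
  Power in each resistor, P = (ΔV)²/R:
    P_R1 = (10 - 4)²/30 = 1.2 W
    P_R2 = (4 - 0)²/20 = 0.8 W
  P_total = P_R1 + P_R2 = 2 W

Final answers:
1. V_1 = 4 V
2. I_R2 = 0.2 A
3. P_R2 = 0.8 W
4. P_total = 2 W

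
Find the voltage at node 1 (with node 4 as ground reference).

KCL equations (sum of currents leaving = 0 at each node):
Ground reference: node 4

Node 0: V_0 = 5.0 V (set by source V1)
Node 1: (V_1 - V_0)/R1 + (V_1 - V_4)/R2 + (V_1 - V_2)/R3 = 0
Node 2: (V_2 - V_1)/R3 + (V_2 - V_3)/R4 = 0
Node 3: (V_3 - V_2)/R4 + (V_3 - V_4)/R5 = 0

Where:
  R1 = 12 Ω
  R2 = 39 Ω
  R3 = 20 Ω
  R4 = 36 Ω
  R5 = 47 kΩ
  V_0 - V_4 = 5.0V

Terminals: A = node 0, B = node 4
Nodal analysis, taking node 4 as the 0 V reference.
Source V1 fixes V_0 = 5 V.
KCL at each unknown node (sum of currents leaving = 0; resistances in Ω):
  Node 1: (V_1 - 5)/12 + (V_1 - 0)/39 + (V_1 - V_2)/20 = 0
  Node 2: (V_2 - V_1)/20 + (V_2 - V_3)/36 = 0
  Node 3: (V_3 - V_2)/36 + (V_3 - 0)/47000 = 0
Collecting terms (coefficients in siemens):
  0.159·V_1 - 0.05·V_2 = 0.4167
  0.07778·V_2 - 0.05·V_1 - 0.02778·V_3 = 0
  0.0278·V_3 - 0.02778·V_2 = 0
Solving these 3 simultaneous equations (Gaussian elimination) gives:
  V_1 = 3.823 V, V_2 = 3.821 V, V_3 = 3.818 V
The requested potential is V_1 = 3.823 V.

Final answer: V_1 = 3.823 V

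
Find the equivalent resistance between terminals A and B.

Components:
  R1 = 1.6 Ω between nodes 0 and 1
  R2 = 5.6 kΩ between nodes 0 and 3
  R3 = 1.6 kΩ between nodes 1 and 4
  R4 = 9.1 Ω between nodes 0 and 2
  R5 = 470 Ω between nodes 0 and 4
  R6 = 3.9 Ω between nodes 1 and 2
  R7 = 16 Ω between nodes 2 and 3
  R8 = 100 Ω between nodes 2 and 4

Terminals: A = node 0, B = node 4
The network is not a plain series/parallel combination. Inject a 1 A test current into terminal A (node 0) and return it from terminal B (node 4); then R_eq = V_A / (1 A).
Nodal analysis, taking node 4 as the 0 V reference.
Current source I_test pushes 1 A into node 0 and draws it out of node 4.
KCL at each unknown node (sum of currents leaving = 0; resistances in Ω):
  Node 0: (V_0 - V_1)/1.6 + (V_0 - V_3)/5600 + (V_0 - V_2)/9.1 + (V_0 - 0)/470 - 1 = 0
  Node 1: (V_1 - V_0)/1.6 + (V_1 - 0)/1600 + (V_1 - V_2)/3.9 = 0
  Node 2: (V_2 - V_0)/9.1 + (V_2 - V_1)/3.9 + (V_2 - V_3)/16 + (V_2 - 0)/100 = 0
  Node 3: (V_3 - V_0)/5600 + (V_3 - V_2)/16 = 0
Collecting terms (coefficients in siemens):
  0.7372·V_0 - 0.625·V_1 - 0.1099·V_2 - 0.0001786·V_3 = 1
  0.882·V_1 - 0.625·V_0 - 0.2564·V_2 = 0
  0.4388·V_2 - 0.1099·V_0 - 0.2564·V_1 - 0.0625·V_3 = 0
  0.06268·V_3 - 0.0001786·V_0 - 0.0625·V_2 = 0
Solving these 4 simultaneous equations (Gaussian elimination) gives:
  V_0 = 80.59 V, V_1 = 79.74 V, V_2 = 77.87 V, V_3 = 77.88 V
R_eq = V_0 / 1 A = 80.59 Ω

Final answer: 80.59 Ω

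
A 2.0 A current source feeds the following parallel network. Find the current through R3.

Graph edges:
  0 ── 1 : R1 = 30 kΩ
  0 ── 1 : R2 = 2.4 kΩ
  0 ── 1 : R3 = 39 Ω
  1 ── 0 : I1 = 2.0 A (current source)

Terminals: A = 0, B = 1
All resistors sit directly between nodes 0 and 1, so they are in parallel and share one voltage V; the full source current 2 A splits among them.
1/R_par = 1/30000 + 1/2400 + 1/39 = 0.02609 S  =>  R_par = 38.33 Ω
V = I × R_par = 2 × 38.33 = 76.65 V
I_R3 = V/R3 = 76.65/39 = 1.966 A

Final answer: 1.966 A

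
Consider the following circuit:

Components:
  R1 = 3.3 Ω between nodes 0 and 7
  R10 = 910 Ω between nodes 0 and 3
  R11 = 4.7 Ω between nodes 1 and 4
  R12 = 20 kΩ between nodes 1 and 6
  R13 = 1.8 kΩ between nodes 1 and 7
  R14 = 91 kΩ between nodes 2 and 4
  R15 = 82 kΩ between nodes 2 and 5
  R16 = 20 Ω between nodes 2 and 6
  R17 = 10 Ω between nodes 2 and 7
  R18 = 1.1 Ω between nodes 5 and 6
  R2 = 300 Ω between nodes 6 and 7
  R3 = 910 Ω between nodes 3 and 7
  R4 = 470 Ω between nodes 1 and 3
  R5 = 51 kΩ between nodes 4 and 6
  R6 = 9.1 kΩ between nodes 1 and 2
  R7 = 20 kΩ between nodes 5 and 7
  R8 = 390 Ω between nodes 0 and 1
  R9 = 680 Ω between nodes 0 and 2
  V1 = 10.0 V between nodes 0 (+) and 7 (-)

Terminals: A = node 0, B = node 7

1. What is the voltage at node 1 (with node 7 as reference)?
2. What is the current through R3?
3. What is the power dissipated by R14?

Nodal analysis, taking node 7 as the 0 V reference.
Source V1 fixes V_0 = 10 V.
KCL at each unknown node (sum of currents leaving = 0; resistances in Ω):
  Node 1: (V_1 - V_3)/470 + (V_1 - V_2)/9100 + (V_1 - 10)/390 + (V_1 - V_4)/4.7 + (V_1 - V_6)/20000 + (V_1 - 0)/1800 = 0
  Node 2: (V_2 - V_1)/9100 + (V_2 - 10)/680 + (V_2 - V_4)/91000 + (V_2 - V_5)/82000 + (V_2 - V_6)/20 + (V_2 - 0)/10 = 0
  Node 3: (V_3 - 0)/910 + (V_3 - V_1)/470 + (V_3 - 10)/910 = 0
  Node 4: (V_4 - V_6)/51000 + (V_4 - V_1)/4.7 + (V_4 - V_2)/91000 = 0
  Node 5: (V_5 - 0)/20000 + (V_5 - V_2)/82000 + (V_5 - V_6)/1.1 = 0
  Node 6: (V_6 - 0)/300 + (V_6 - V_4)/51000 + (V_6 - V_1)/20000 + (V_6 - V_2)/20 + (V_6 - V_5)/1.1 = 0
Collecting terms (coefficients in siemens):
  0.2182·V_1 - 0.0001099·V_2 - 0.002128·V_3 - 0.2128·V_4 - 0.00005·V_6 = 0.02564
  0.1516·V_2 - 0.0001099·V_1 - 0.00001099·V_4 - 0.0000122·V_5 - 0.05·V_6 = 0.01471
  0.004325·V_3 - 0.002128·V_1 = 0.01099
  0.2128·V_4 - 0.2128·V_1 - 0.00001099·V_2 - 0.00001961·V_6 = 0
  0.9092·V_5 - 0.0000122·V_2 - 0.9091·V_6 = 0
  0.9625·V_6 - 0.00005·V_1 - 0.05·V_2 - 0.00001961·V_4 - 0.9091·V_5 = 0
Solving these 6 simultaneous equations (Gaussian elimination) gives:
  V_1 = 7.077 V, V_2 = 0.1529 V, V_3 = 6.022 V, V_4 = 7.076 V
  V_5 = 0.1522 V, V_6 = 0.1522 V
Part 1:
  Read off the nodal solution: V_1 = 7.077 V
Part 2:
  I_R3 = (V_3 - V_7)/R3 = (6.022 - 0)/910 = 0.006617 A
  Magnitude: I_R3 = 0.006617 A
Part 3:
  I_R14 = (V_2 - V_4)/R14 = (0.1529 - 7.076)/91000 = -0.00007608 A
  P_R14 = I_R14² × R14 = (-0.00007608)² × 91000 = 0.0005267 W

Final answers:
1. V_1 = 7.077 V
2. I_R3 = 0.006617 A
3. P_R14 = 0.0005267 W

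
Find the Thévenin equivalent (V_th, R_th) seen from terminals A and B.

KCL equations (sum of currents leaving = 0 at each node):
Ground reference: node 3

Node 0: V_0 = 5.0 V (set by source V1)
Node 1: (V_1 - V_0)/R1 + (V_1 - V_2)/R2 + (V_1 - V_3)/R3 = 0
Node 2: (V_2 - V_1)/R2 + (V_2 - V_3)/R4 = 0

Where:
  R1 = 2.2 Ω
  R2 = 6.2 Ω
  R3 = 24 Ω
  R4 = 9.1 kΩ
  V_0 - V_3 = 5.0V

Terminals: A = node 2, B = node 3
Step 1 — V_th is the open-circuit voltage V_A - V_B (nothing connected across the terminals).
Nodal analysis, taking node 3 as the 0 V reference.
Source V1 fixes V_0 = 5 V.
KCL at each unknown node (sum of currents leaving = 0; resistances in Ω):
  Node 1: (V_1 - 5)/2.2 + (V_1 - V_2)/6.2 + (V_1 - 0)/24 = 0
  Node 2: (V_2 - V_1)/6.2 + (V_2 - 0)/9100 = 0
Collecting terms (coefficients in siemens):
  0.6575·V_1 - 0.1613·V_2 = 2.273
  0.1614·V_2 - 0.1613·V_1 = 0
Determinant D = (0.6575)(0.1614) - (-0.1613)(-0.1613) = 0.08011
V_1 = [(2.273)(0.1614) - (-0.1613)(0)]/D = 4.579 V
V_2 = [(0.6575)(0) - (2.273)(-0.1613)]/D = 4.576 V
V_th = V_2 - V_3 = 4.576 - 0 = 4.576 V
Step 2 — R_th: zero the source — replace V1 by a short circuit (node 3 merges into node 0) — and find the resistance seen between A (node 2) and B (node 0).
Reduce the network between node 2 (A) and node 0 (B) by series/parallel combination:
  Rp1 = R1 ‖ R3 (parallel, both between nodes 0 and 1) = 1/(1/2.2 + 1/24) = 2.015 Ω
  Rs1 = R2 + Rp1 (series, joined only at node 1) = 6.2 + 2.015 = 8.215 Ω
  Rp2 = R4 ‖ Rs1 (parallel, both between nodes 0 and 2) = 1/(1/9100 + 1/8.215) = 8.208 Ω
R_th = 8.208 Ω

Final answer: V_th = 4.576 V, R_th = 8.208 Ω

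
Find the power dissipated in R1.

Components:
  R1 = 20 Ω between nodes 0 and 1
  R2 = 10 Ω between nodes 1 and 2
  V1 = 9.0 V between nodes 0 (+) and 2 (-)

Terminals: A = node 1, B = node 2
Nodal analysis, taking node 2 as the 0 V reference.
Source V1 fixes V_0 = 9 V.
KCL at each unknown node (sum of currents leaving = 0; resistances in Ω):
  Node 1: (V_1 - 9)/20 + (V_1 - 0)/10 = 0
Collecting terms: 0.15 × V_1 = 0.45  =>  V_1 = 3 V
I_R1 = (V_0 - V_1)/R1 = (9 - 3)/20 = 0.3 A
P_R1 = I_R1² × R1 = (0.3)² × 20 = 1.8 W

Final answer: 1.8 W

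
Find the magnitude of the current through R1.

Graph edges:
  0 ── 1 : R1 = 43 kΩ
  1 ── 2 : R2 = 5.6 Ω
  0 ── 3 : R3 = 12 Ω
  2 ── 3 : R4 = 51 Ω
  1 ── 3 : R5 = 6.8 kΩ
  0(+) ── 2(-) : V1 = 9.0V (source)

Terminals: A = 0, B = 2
Nodal analysis, taking node 2 as the 0 V reference.
Source V1 fixes V_0 = 9 V.
KCL at each unknown node (sum of currents leaving = 0; resistances in Ω):
  Node 1: (V_1 - 9)/43000 + (V_1 - 0)/5.6 + (V_1 - V_3)/6800 = 0
  Node 3: (V_3 - 9)/12 + (V_3 - 0)/51 + (V_3 - V_1)/6800 = 0
Collecting terms (coefficients in siemens):
  0.1787·V_1 - 0.0001471·V_3 = 0.0002093
  0.1031·V_3 - 0.0001471·V_1 = 0.75
Determinant D = (0.1787)(0.1031) - (-0.0001471)(-0.0001471) = 0.01843
V_1 = [(0.0002093)(0.1031) - (-0.0001471)(0.75)]/D = 0.007157 V
V_3 = [(0.1787)(0.75) - (0.0002093)(-0.0001471)]/D = 7.275 V
I_R1 = (V_0 - V_1)/R1 = (9 - 0.007157)/43000 = 0.0002091 A
|I_R1| = 0.0002091 A

Final answer: |I_R1| = 0.0002091 A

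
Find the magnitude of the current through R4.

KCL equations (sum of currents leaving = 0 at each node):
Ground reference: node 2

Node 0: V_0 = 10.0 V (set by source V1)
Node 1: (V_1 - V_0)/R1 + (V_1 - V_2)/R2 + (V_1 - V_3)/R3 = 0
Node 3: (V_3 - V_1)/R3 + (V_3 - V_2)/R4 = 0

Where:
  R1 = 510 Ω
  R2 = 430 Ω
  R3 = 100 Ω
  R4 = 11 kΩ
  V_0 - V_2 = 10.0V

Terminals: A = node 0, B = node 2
Nodal analysis, taking node 2 as the 0 V reference.
Source V1 fixes V_0 = 10 V.
KCL at each unknown node (sum of currents leaving = 0; resistances in Ω):
  Node 1: (V_1 - 10)/510 + (V_1 - 0)/430 + (V_1 - V_3)/100 = 0
  Node 3: (V_3 - V_1)/100 + (V_3 - 0)/11000 = 0
Collecting terms (coefficients in siemens):
  0.01429·V_1 - 0.01·V_3 = 0.01961
  0.01009·V_3 - 0.01·V_1 = 0
Determinant D = (0.01429)(0.01009) - (-0.01)(-0.01) = 0.00004416
V_1 = [(0.01961)(0.01009) - (-0.01)(0)]/D = 4.48 V
V_3 = [(0.01429)(0) - (0.01961)(-0.01)]/D = 4.44 V
I_R4 = (V_2 - V_3)/R4 = (0 - 4.44)/11000 = -0.0004036 A
|I_R4| = 0.0004036 A

Final answer: |I_R4| = 0.0004036 A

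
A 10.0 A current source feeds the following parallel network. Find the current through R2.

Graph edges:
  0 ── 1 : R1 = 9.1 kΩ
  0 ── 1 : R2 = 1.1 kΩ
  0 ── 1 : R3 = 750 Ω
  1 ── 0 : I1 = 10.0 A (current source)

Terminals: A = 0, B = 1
All resistors sit directly between nodes 0 and 1, so they are in parallel and share one voltage V; the full source current 10 A splits among them.
1/R_par = 1/9100 + 1/1100 + 1/750 = 0.002352 S  =>  R_par = 425.1 Ω
V = I × R_par = 10 × 425.1 = 4251 V
I_R2 = V/R2 = 4251/1100 = 3.865 A

Final answer: 3.865 A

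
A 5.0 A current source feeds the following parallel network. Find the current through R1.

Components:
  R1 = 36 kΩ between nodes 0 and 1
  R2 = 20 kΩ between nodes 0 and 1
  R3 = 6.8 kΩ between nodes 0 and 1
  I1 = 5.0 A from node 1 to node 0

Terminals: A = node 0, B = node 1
All resistors sit directly between nodes 0 and 1, so they are in parallel and share one voltage V; the full source current 5 A splits among them.
1/R_par = 1/36000 + 1/20000 + 1/6800 = 0.0002248 S  =>  R_par = 4448 Ω
V = I × R_par = 5 × 4448 = 22240 V
I_R1 = V/R1 = 22240/36000 = 0.6177 A

Final answer: 0.6177 A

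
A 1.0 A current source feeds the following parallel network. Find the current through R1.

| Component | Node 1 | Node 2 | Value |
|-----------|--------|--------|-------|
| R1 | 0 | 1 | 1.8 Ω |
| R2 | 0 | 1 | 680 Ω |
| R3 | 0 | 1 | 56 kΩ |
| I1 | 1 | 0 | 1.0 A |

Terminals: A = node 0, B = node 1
All resistors sit directly between nodes 0 and 1, so they are in parallel and share one voltage V; the full source current 1 A splits among them.
1/R_par = 1/1.8 + 1/680 + 1/56000 = 0.557 S  =>  R_par = 1.795 Ω
V = I × R_par = 1 × 1.795 = 1.795 V
I_R1 = V/R1 = 1.795/1.8 = 0.9973 A

Final answer: 0.9973 A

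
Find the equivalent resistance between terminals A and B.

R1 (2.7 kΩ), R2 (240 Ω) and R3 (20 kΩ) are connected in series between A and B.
Reduce the network between node 0 (A) and node 3 (B) by series/parallel combination:
  Rs1 = R1 + R2 (series, joined only at node 1) = 2700 + 240 = 2940 Ω
  Rs2 = R3 + Rs1 (series, joined only at node 2) = 20000 + 2940 = 22940 Ω
R_eq = 22.94 kΩ

Final answer: 22.94 kΩ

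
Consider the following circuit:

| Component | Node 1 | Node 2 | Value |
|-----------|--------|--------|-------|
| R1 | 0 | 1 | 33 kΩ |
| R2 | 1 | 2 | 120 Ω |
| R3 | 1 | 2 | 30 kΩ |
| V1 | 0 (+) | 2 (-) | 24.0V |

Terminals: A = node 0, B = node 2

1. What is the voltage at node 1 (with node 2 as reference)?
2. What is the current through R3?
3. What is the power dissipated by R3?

Nodal analysis, taking node 2 as the 0 V reference.
Source V1 fixes V_0 = 24 V.
KCL at each unknown node (sum of currents leaving = 0; resistances in Ω):
  Node 1: (V_1 - 24)/33000 + (V_1 - 0)/120 + (V_1 - 0)/30000 = 0
Collecting terms: 0.008397 × V_1 = 0.0007273  =>  V_1 = 0.08661 V
Part 1:
  Read off the nodal solution: V_1 = 0.08661 V
Part 2:
  I_R3 = (V_1 - V_2)/R3 = (0.08661 - 0)/30000 = 0.000002887 A
  Magnitude: I_R3 = 0.000002887 A
Part 3:
  I_R3 = (V_1 - V_2)/R3 = (0.08661 - 0)/30000 = 0.000002887 A
  P_R3 = I_R3² × R3 = (0.000002887)² × 30000 = 0.0000002501 W

Final answers:
1. V_1 = 0.08661 V
2. I_R3 = 2.887e-06 A
3. P_R3 = 2.501e-07 W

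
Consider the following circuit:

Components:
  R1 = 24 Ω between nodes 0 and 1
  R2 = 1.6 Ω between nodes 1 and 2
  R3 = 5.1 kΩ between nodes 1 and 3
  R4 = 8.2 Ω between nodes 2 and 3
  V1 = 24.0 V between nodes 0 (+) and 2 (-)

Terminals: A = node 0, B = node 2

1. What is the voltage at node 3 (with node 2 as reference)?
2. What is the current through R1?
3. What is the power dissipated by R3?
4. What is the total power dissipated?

Nodal analysis, taking node 2 as the 0 V reference.
Source V1 fixes V_0 = 24 V.
KCL at each unknown node (sum of currents leaving = 0; resistances in Ω):
  Node 1: (V_1 - 24)/24 + (V_1 - 0)/1.6 + (V_1 - V_3)/5100 = 0
  Node 3: (V_3 - V_1)/5100 + (V_3 - 0)/8.2 = 0
Collecting terms (coefficients in siemens):
  0.6669·V_1 - 0.0001961·V_3 = 1
  0.1221·V_3 - 0.0001961·V_1 = 0
Determinant D = (0.6669)(0.1221) - (-0.0001961)(-0.0001961) = 0.08146
V_1 = [(1)(0.1221) - (-0.0001961)(0)]/D = 1.5 V
V_3 = [(0.6669)(0) - (1)(-0.0001961)]/D = 0.002407 V
Part 1:
  Read off the nodal solution: V_3 = 0.002407 V
Part 2:
  I_R1 = (V_0 - V_1)/R1 = (24 - 1.5)/24 = 0.9375 A
  Magnitude: I_R1 = 0.9375 A
Part 3:
  I_R3 = (V_1 - V_3)/R3 = (1.5 - 0.002407)/5100 = 0.0002936 A
  P_R3 = I_R3² × R3 = (0.0002936)² × 5100 = 0.0004395 W
Part 4:
  Power in each resistor, P = (ΔV)²/R:
    P_R1 = (24 - 1.5)²/24 = 21.09 W
    P_R2 = (1.5 - 0)²/1.6 = 1.405 W
    P_R3 = (1.5 - 0.002407)²/5100 = 0.0004395 W
    P_R4 = (0 - 0.002407)²/8.2 = 0.0000007067 W
  P_total = P_R1 + P_R2 + P_R3 + P_R4 = 22.5 W

Final answers:
1. V_3 = 0.002407 V
2. I_R1 = 0.9375 A
3. P_R3 = 0.0004395 W
4. P_total = 22.5 W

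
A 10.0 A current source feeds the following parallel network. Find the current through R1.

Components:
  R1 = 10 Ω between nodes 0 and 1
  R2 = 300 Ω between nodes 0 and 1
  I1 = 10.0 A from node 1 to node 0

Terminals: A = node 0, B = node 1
All resistors sit directly between nodes 0 and 1, so they are in parallel and share one voltage V; the full source current 10 A splits among them.
1/R_par = 1/10 + 1/300 = 0.1033 S  =>  R_par = 9.677 Ω
V = I × R_par = 10 × 9.677 = 96.77 V
I_R1 = V/R1 = 96.77/10 = 9.677 A

Final answer: 9.677 A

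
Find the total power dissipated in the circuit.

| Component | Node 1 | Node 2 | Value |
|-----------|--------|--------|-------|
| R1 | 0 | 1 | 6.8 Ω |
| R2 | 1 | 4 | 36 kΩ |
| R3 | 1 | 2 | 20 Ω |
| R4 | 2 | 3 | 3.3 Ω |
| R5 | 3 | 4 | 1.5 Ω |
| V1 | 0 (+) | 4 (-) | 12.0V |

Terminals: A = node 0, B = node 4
Nodal analysis, taking node 4 as the 0 V reference.
Source V1 fixes V_0 = 12 V.
KCL at each unknown node (sum of currents leaving = 0; resistances in Ω):
  Node 1: (V_1 - 12)/6.8 + (V_1 - 0)/36000 + (V_1 - V_2)/20 = 0
  Node 2: (V_2 - V_1)/20 + (V_2 - V_3)/3.3 = 0
  Node 3: (V_3 - V_2)/3.3 + (V_3 - 0)/1.5 = 0
Collecting terms (coefficients in siemens):
  0.1971·V_1 - 0.05·V_2 = 1.765
  0.353·V_2 - 0.05·V_1 - 0.303·V_3 = 0
  0.9697·V_3 - 0.303·V_2 = 0
Solving these 3 simultaneous equations (Gaussian elimination) gives:
  V_1 = 9.416 V, V_2 = 1.823 V, V_3 = 0.5695 V
Power in each resistor, P = (ΔV)²/R:
  P_R1 = (12 - 9.416)²/6.8 = 0.9817 W
  P_R2 = (9.416 - 0)²/36000 = 0.002463 W
  P_R3 = (9.416 - 1.823)²/20 = 2.883 W
  P_R4 = (1.823 - 0.5695)²/3.3 = 0.4757 W
  P_R5 = (0.5695 - 0)²/1.5 = 0.2162 W
P_total = P_R1 + P_R2 + P_R3 + P_R4 + P_R5 = 4.559 W

Final answer: 4.559 W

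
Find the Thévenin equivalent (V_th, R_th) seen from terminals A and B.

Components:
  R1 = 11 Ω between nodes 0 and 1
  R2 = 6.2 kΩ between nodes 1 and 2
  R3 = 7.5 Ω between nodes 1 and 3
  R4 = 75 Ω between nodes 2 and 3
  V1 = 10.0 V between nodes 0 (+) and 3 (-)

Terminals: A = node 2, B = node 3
Step 1 — V_th is the open-circuit voltage V_A - V_B (nothing connected across the terminals).
Nodal analysis, taking node 3 as the 0 V reference.
Source V1 fixes V_0 = 10 V.
KCL at each unknown node (sum of currents leaving = 0; resistances in Ω):
  Node 1: (V_1 - 10)/11 + (V_1 - V_2)/6200 + (V_1 - 0)/7.5 = 0
  Node 2: (V_2 - V_1)/6200 + (V_2 - 0)/75 = 0
Collecting terms (coefficients in siemens):
  0.2244·V_1 - 0.0001613·V_2 = 0.9091
  0.01349·V_2 - 0.0001613·V_1 = 0
Determinant D = (0.2244)(0.01349) - (-0.0001613)(-0.0001613) = 0.003028
V_1 = [(0.9091)(0.01349) - (-0.0001613)(0)]/D = 4.051 V
V_2 = [(0.2244)(0) - (0.9091)(-0.0001613)]/D = 0.04842 V
V_th = V_2 - V_3 = 0.04842 - 0 = 0.04842 V
Step 2 — R_th: zero the source — replace V1 by a short circuit (node 3 merges into node 0) — and find the resistance seen between A (node 2) and B (node 0).
Reduce the network between node 2 (A) and node 0 (B) by series/parallel combination:
  Rp1 = R1 ‖ R3 (parallel, both between nodes 0 and 1) = 1/(1/11 + 1/7.5) = 4.459 Ω
  Rs1 = R2 + Rp1 (series, joined only at node 1) = 6200 + 4.459 = 6204 Ω
  Rp2 = R4 ‖ Rs1 (parallel, both between nodes 0 and 2) = 1/(1/75 + 1/6204) = 74.1 Ω
R_th = 74.1 Ω

Final answer: V_th = 0.04842 V, R_th = 74.1 Ω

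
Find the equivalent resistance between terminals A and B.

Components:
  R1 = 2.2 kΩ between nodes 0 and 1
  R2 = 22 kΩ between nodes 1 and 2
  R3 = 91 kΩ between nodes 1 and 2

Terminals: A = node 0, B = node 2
Reduce the network between node 0 (A) and node 2 (B) by series/parallel combination:
  Rp1 = R2 ‖ R3 (parallel, both between nodes 1 and 2) = 1/(1/22000 + 1/91000) = 17720 Ω
  Rs1 = R1 + Rp1 (series, joined only at node 1) = 2200 + 17720 = 19920 Ω
R_eq = 19.92 kΩ

Final answer: 19.92 kΩ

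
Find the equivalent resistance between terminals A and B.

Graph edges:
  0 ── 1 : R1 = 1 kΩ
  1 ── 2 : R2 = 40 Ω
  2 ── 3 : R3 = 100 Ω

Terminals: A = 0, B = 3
Reduce the network between node 0 (A) and node 3 (B) by series/parallel combination:
  Rs1 = R1 + R2 (series, joined only at node 1) = 1000 + 40 = 1040 Ω
  Rs2 = R3 + Rs1 (series, joined only at node 2) = 100 + 1040 = 1140 Ω
R_eq = 1.14 kΩ

Final answer: 1.14 kΩ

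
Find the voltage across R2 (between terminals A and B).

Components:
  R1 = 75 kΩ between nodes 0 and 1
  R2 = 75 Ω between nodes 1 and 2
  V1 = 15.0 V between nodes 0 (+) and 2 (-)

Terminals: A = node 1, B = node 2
R1 and R2 are in series across V1 (node 0 → node 1 → node 2), and the output A–B is taken across R2, so this is a voltage divider.
Series current: I = V1/(R1 + R2) = 15/(75000 + 75) = 15/75080 = 0.0001998 A
V_R2 = I × R2 = V1 × R2/(R1 + R2) = 15 × 75/75080 = 0.01499 V

Final answer: 0.01499 V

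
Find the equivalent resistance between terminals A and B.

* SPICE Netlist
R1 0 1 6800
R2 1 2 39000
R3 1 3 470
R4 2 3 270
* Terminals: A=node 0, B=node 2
Reduce the network between node 0 (A) and node 2 (B) by series/parallel combination:
  Rs1 = R3 + R4 (series, joined only at node 3) = 470 + 270 = 740 Ω
  Rp1 = R2 ‖ Rs1 (parallel, both between nodes 1 and 2) = 1/(1/39000 + 1/740) = 726.2 Ω
  Rs2 = R1 + Rp1 (series, joined only at node 1) = 6800 + 726.2 = 7526 Ω
R_eq = 7.526 kΩ

Final answer: 7.526 kΩ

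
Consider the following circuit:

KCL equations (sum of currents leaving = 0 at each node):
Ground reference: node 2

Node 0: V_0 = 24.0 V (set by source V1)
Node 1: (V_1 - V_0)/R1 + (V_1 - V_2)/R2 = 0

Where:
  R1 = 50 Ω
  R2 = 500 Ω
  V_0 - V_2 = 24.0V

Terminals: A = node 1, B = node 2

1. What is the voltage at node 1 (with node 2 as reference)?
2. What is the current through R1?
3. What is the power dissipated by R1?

Nodal analysis, taking node 2 as the 0 V reference.
Source V1 fixes V_0 = 24 V.
KCL at each unknown node (sum of currents leaving = 0; resistances in Ω):
  Node 1: (V_1 - 24)/50 + (V_1 - 0)/500 = 0
Collecting terms: 0.022 × V_1 = 0.48  =>  V_1 = 21.82 V
Part 1:
  Read off the nodal solution: V_1 = 21.82 V
Part 2:
  I_R1 = (V_0 - V_1)/R1 = (24 - 21.82)/50 = 0.04364 A
  Magnitude: I_R1 = 0.04364 A
Part 3:
  I_R1 = (V_0 - V_1)/R1 = (24 - 21.82)/50 = 0.04364 A
  P_R1 = I_R1² × R1 = (0.04364)² × 50 = 0.09521 W

Final answers:
1. V_1 = 21.82 V
2. I_R1 = 0.04364 A
3. P_R1 = 0.09521 W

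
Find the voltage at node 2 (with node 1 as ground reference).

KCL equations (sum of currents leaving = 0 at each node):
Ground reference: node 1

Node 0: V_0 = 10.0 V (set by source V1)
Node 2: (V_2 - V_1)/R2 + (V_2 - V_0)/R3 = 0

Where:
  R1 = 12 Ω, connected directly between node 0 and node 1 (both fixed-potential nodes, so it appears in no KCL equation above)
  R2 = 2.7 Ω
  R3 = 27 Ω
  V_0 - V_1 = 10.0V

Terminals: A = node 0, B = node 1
Nodal analysis, taking node 1 as the 0 V reference.
Source V1 fixes V_0 = 10 V.
KCL at each unknown node (sum of currents leaving = 0; resistances in Ω):
  Node 2: (V_2 - 0)/2.7 + (V_2 - 10)/27 = 0
Collecting terms: 0.4074 × V_2 = 0.3704  =>  V_2 = 0.9091 V
The requested potential is V_2 = 0.9091 V.

Final answer: V_2 = 0.9091 V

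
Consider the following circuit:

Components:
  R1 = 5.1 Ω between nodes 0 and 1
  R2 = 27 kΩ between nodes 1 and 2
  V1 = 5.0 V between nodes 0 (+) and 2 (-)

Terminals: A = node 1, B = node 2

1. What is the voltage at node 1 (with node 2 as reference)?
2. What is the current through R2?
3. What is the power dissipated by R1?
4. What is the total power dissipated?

Nodal analysis, taking node 2 as the 0 V reference.
Source V1 fixes V_0 = 5 V.
KCL at each unknown node (sum of currents leaving = 0; resistances in Ω):
  Node 1: (V_1 - 5)/5.1 + (V_1 - 0)/27000 = 0
Collecting terms: 0.1961 × V_1 = 0.9804  =>  V_1 = 4.999 V
Part 1:
  Read off the nodal solution: V_1 = 4.999 V
Part 2:
  I_R2 = (V_1 - V_2)/R2 = (4.999 - 0)/27000 = 0.0001852 A
  Magnitude: I_R2 = 0.0001852 A
Part 3:
  I_R1 = (V_0 - V_1)/R1 = (5 - 4.999)/5.1 = 0.0001852 A
  P_R1 = I_R1² × R1 = (0.0001852)² × 5.1 = 0.0000001748 W
Part 4:
  Power in each resistor, P = (ΔV)²/R:
    P_R1 = (5 - 4.999)²/5.1 = 0.0000001748 W
    P_R2 = (4.999 - 0)²/27000 = 0.0009256 W
  P_total = P_R1 + P_R2 = 0.0009258 W

Final answers:
1. V_1 = 4.999 V
2. I_R2 = 0.0001852 A
3. P_R1 = 1.748e-07 W
4. P_total = 0.0009258 W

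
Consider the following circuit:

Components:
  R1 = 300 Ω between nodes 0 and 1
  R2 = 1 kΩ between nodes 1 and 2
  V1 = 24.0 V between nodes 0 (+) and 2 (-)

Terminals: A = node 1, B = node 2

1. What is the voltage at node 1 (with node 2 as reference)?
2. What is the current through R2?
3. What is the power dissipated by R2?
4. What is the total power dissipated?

Nodal analysis, taking node 2 as the 0 V reference.
Source V1 fixes V_0 = 24 V.
KCL at each unknown node (sum of currents leaving = 0; resistances in Ω):
  Node 1: (V_1 - 24)/300 + (V_1 - 0)/1000 = 0
Collecting terms: 0.004333 × V_1 = 0.08  =>  V_1 = 18.46 V
Part 1:
  Read off the nodal solution: V_1 = 18.46 V
Part 2:
  I_R2 = (V_1 - V_2)/R2 = (18.46 - 0)/1000 = 0.01846 A
  Magnitude: I_R2 = 0.01846 A
Part 3:
  I_R2 = (V_1 - V_2)/R2 = (18.46 - 0)/1000 = 0.01846 A
  P_R2 = I_R2² × R2 = (0.01846)² × 1000 = 0.3408 W
Part 4:
  Power in each resistor, P = (ΔV)²/R:
    P_R1 = (24 - 18.46)²/300 = 0.1022 W
    P_R2 = (18.46 - 0)²/1000 = 0.3408 W
  P_total = P_R1 + P_R2 = 0.4431 W

Final answers:
1. V_1 = 18.46 V
2. I_R2 = 0.01846 A
3. P_R2 = 0.3408 W
4. P_total = 0.4431 W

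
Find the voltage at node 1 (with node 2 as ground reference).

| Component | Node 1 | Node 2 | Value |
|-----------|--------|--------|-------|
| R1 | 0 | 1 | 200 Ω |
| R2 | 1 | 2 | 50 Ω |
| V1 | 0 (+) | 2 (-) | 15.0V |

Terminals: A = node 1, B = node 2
Nodal analysis, taking node 2 as the 0 V reference.
Source V1 fixes V_0 = 15 V.
KCL at each unknown node (sum of currents leaving = 0; resistances in Ω):
  Node 1: (V_1 - 15)/200 + (V_1 - 0)/50 = 0
Collecting terms: 0.025 × V_1 = 0.075  =>  V_1 = 3 V
The requested potential is V_1 = 3 V.

Final answer: V_1 = 3 V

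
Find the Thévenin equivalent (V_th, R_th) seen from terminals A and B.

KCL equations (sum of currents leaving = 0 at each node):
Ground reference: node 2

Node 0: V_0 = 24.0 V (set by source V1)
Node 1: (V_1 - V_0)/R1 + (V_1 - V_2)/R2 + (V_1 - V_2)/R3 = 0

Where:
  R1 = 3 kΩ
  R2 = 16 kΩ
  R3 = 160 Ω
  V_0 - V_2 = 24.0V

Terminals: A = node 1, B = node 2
Step 1 — V_th is the open-circuit voltage V_A - V_B (nothing connected across the terminals).
Nodal analysis, taking node 2 as the 0 V reference.
Source V1 fixes V_0 = 24 V.
KCL at each unknown node (sum of currents leaving = 0; resistances in Ω):
  Node 1: (V_1 - 24)/3000 + (V_1 - 0)/16000 + (V_1 - 0)/160 = 0
Collecting terms: 0.006646 × V_1 = 0.008  =>  V_1 = 1.204 V
V_th = V_1 - V_2 = 1.204 - 0 = 1.204 V
Step 2 — R_th: zero the source — replace V1 by a short circuit (node 2 merges into node 0) — and find the resistance seen between A (node 1) and B (node 0).
Reduce the network between node 1 (A) and node 0 (B) by series/parallel combination:
  Rp1 = R1 ‖ R2 ‖ R3 (parallel, all between nodes 0 and 1) = 1/(1/3000 + 1/16000 + 1/160) = 150.5 Ω
R_th = 150.5 Ω

Final answer: V_th = 1.204 V, R_th = 150.5 Ω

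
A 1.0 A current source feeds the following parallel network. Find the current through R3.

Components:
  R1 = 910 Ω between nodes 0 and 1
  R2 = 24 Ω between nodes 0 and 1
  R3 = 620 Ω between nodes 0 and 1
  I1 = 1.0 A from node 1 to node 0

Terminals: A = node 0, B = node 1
All resistors sit directly between nodes 0 and 1, so they are in parallel and share one voltage V; the full source current 1 A splits among them.
1/R_par = 1/910 + 1/24 + 1/620 = 0.04438 S  =>  R_par = 22.53 Ω
V = I × R_par = 1 × 22.53 = 22.53 V
I_R3 = V/R3 = 22.53/620 = 0.03634 A

Final answer: 0.03634 A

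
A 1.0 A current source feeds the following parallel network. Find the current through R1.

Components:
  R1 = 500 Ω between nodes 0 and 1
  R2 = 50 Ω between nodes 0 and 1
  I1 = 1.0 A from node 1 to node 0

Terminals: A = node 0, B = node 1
All resistors sit directly between nodes 0 and 1, so they are in parallel and share one voltage V; the full source current 1 A splits among them.
1/R_par = 1/500 + 1/50 = 0.022 S  =>  R_par = 45.45 Ω
V = I × R_par = 1 × 45.45 = 45.45 V
I_R1 = V/R1 = 45.45/500 = 0.09091 A

Final answer: 0.09091 A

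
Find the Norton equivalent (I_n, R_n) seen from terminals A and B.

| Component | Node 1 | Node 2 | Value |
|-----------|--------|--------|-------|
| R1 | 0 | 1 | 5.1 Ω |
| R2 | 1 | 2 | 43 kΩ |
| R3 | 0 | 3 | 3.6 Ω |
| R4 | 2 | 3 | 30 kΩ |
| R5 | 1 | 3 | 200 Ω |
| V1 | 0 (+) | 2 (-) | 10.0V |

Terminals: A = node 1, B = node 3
Find the Thévenin equivalent first; then I_n = V_th/R_th and R_n = R_th.
Step 1 — V_th is the open-circuit voltage V_A - V_B (nothing connected across the terminals).
Nodal analysis, taking node 2 as the 0 V reference.
Source V1 fixes V_0 = 10 V.
KCL at each unknown node (sum of currents leaving = 0; resistances in Ω):
  Node 1: (V_1 - 10)/5.1 + (V_1 - 0)/43000 + (V_1 - V_3)/200 = 0
  Node 3: (V_3 - 10)/3.6 + (V_3 - 0)/30000 + (V_3 - V_1)/200 = 0
Collecting terms (coefficients in siemens):
  0.2011·V_1 - 0.005·V_3 = 1.961
  0.2828·V_3 - 0.005·V_1 = 2.778
Determinant D = (0.2011)(0.2828) - (-0.005)(-0.005) = 0.05685
V_1 = [(1.961)(0.2828) - (-0.005)(2.778)]/D = 9.999 V
V_3 = [(0.2011)(2.778) - (1.961)(-0.005)]/D = 9.999 V
V_th = V_1 - V_3 = 9.999 - 9.999 = 0.00001337 V
Step 2 — R_th: zero the source — replace V1 by a short circuit (node 2 merges into node 0) — and find the resistance seen between A (node 1) and B (node 3).
Reduce the network between node 1 (A) and node 3 (B) by series/parallel combination:
  Rp1 = R1 ‖ R2 (parallel, both between nodes 0 and 1) = 1/(1/5.1 + 1/43000) = 5.099 Ω
  Rp2 = R3 ‖ R4 (parallel, both between nodes 0 and 3) = 1/(1/3.6 + 1/30000) = 3.6 Ω
  Rs1 = Rp1 + Rp2 (series, joined only at node 0) = 5.099 + 3.6 = 8.699 Ω
  Rp3 = R5 ‖ Rs1 (parallel, both between nodes 1 and 3) = 1/(1/200 + 1/8.699) = 8.336 Ω
R_th = 8.336 Ω
I_n = V_th/R_th = 0.00001337/8.336 = 0.000001604 A, and R_n = R_th = 8.336 Ω

Final answer: I_n = 1.604e-06 A, R_n = 8.336 Ω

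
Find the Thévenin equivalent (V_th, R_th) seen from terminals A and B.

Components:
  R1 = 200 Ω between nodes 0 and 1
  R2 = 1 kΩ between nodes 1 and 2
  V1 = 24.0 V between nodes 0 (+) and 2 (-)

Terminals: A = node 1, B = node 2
Step 1 — V_th is the open-circuit voltage V_A - V_B (nothing connected across the terminals).
Nodal analysis, taking node 2 as the 0 V reference.
Source V1 fixes V_0 = 24 V.
KCL at each unknown node (sum of currents leaving = 0; resistances in Ω):
  Node 1: (V_1 - 24)/200 + (V_1 - 0)/1000 = 0
Collecting terms: 0.006 × V_1 = 0.12  =>  V_1 = 20 V
V_th = V_1 - V_2 = 20 - 0 = 20 V
Step 2 — R_th: zero the source — replace V1 by a short circuit (node 2 merges into node 0) — and find the resistance seen between A (node 1) and B (node 0).
Reduce the network between node 1 (A) and node 0 (B) by series/parallel combination:
  Rp1 = R1 ‖ R2 (parallel, both between nodes 0 and 1) = 1/(1/200 + 1/1000) = 166.7 Ω
R_th = 166.7 Ω

Final answer: V_th = 20 V, R_th = 166.7 Ω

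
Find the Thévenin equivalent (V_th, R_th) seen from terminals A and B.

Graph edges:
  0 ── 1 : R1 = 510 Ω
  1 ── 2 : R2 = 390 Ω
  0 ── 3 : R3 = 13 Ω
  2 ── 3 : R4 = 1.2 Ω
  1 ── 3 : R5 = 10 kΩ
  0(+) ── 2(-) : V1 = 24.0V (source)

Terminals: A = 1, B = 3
Step 1 — V_th is the open-circuit voltage V_A - V_B (nothing connected across the terminals).
Nodal analysis, taking node 2 as the 0 V reference.
Source V1 fixes V_0 = 24 V.
KCL at each unknown node (sum of currents leaving = 0; resistances in Ω):
  Node 1: (V_1 - 24)/510 + (V_1 - 0)/390 + (V_1 - V_3)/10000 = 0
  Node 3: (V_3 - 24)/13 + (V_3 - 0)/1.2 + (V_3 - V_1)/10000 = 0
Collecting terms (coefficients in siemens):
  0.004625·V_1 - 0.0001·V_3 = 0.04706
  0.9104·V_3 - 0.0001·V_1 = 1.846
Determinant D = (0.004625)(0.9104) - (-0.0001)(-0.0001) = 0.00421
V_1 = [(0.04706)(0.9104) - (-0.0001)(1.846)]/D = 10.22 V
V_3 = [(0.004625)(1.846) - (0.04706)(-0.0001)]/D = 2.029 V
V_th = V_1 - V_3 = 10.22 - 2.029 = 8.19 V
Step 2 — R_th: zero the source — replace V1 by a short circuit (node 2 merges into node 0) — and find the resistance seen between A (node 1) and B (node 3).
Reduce the network between node 1 (A) and node 3 (B) by series/parallel combination:
  Rp1 = R1 ‖ R2 (parallel, both between nodes 0 and 1) = 1/(1/510 + 1/390) = 221 Ω
  Rp2 = R3 ‖ R4 (parallel, both between nodes 0 and 3) = 1/(1/13 + 1/1.2) = 1.099 Ω
  Rs1 = Rp1 + Rp2 (series, joined only at node 0) = 221 + 1.099 = 222.1 Ω
  Rp3 = R5 ‖ Rs1 (parallel, both between nodes 1 and 3) = 1/(1/10000 + 1/222.1) = 217.3 Ω
R_th = 217.3 Ω

Final answer: V_th = 8.19 V, R_th = 217.3 Ω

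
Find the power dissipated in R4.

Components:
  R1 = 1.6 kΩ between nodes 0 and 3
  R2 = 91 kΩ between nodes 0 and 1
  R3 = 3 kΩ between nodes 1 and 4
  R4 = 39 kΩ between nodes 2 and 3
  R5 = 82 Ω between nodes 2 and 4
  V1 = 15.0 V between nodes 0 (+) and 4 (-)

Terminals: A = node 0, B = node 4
Nodal analysis, taking node 4 as the 0 V reference.
Source V1 fixes V_0 = 15 V.
KCL at each unknown node (sum of currents leaving = 0; resistances in Ω):
  Node 1: (V_1 - 15)/91000 + (V_1 - 0)/3000 = 0
  Node 2: (V_2 - V_3)/39000 + (V_2 - 0)/82 = 0
  Node 3: (V_3 - 15)/1600 + (V_3 - V_2)/39000 = 0
Collecting terms (coefficients in siemens):
  0.0003443·V_1 = 0.0001648
  0.01222·V_2 - 0.00002564·V_3 = 0
  0.0006506·V_3 - 0.00002564·V_2 = 0.009375
Solving these 3 simultaneous equations (Gaussian elimination) gives:
  V_1 = 0.4787 V, V_2 = 0.03023 V, V_3 = 14.41 V
I_R4 = (V_2 - V_3)/R4 = (0.03023 - 14.41)/39000 = -0.0003687 A
P_R4 = I_R4² × R4 = (-0.0003687)² × 39000 = 0.005302 W

Final answer: 0.005302 W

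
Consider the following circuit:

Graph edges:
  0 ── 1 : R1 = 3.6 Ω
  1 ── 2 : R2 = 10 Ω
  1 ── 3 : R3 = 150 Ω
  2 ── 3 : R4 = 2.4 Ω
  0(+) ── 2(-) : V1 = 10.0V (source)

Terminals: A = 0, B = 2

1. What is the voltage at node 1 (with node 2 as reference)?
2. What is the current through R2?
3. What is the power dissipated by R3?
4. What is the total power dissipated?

Nodal analysis, taking node 2 as the 0 V reference.
Source V1 fixes V_0 = 10 V.
KCL at each unknown node (sum of currents leaving = 0; resistances in Ω):
  Node 1: (V_1 - 10)/3.6 + (V_1 - 0)/10 + (V_1 - V_3)/150 = 0
  Node 3: (V_3 - V_1)/150 + (V_3 - 0)/2.4 = 0
Collecting terms (coefficients in siemens):
  0.3844·V_1 - 0.006667·V_3 = 2.778
  0.4233·V_3 - 0.006667·V_1 = 0
Determinant D = (0.3844)(0.4233) - (-0.006667)(-0.006667) = 0.1627
V_1 = [(2.778)(0.4233) - (-0.006667)(0)]/D = 7.227 V
V_3 = [(0.3844)(0) - (2.778)(-0.006667)]/D = 0.1138 V
Part 1:
  Read off the nodal solution: V_1 = 7.227 V
Part 2:
  I_R2 = (V_1 - V_2)/R2 = (7.227 - 0)/10 = 0.7227 A
  Magnitude: I_R2 = 0.7227 A
Part 3:
  I_R3 = (V_1 - V_3)/R3 = (7.227 - 0.1138)/150 = 0.04742 A
  P_R3 = I_R3² × R3 = (0.04742)² × 150 = 0.3374 W
Part 4:
  Power in each resistor, P = (ΔV)²/R:
    P_R1 = (10 - 7.227)²/3.6 = 2.135 W
    P_R2 = (7.227 - 0)²/10 = 5.224 W
    P_R3 = (7.227 - 0.1138)²/150 = 0.3374 W
    P_R4 = (0 - 0.1138)²/2.4 = 0.005398 W
  P_total = P_R1 + P_R2 + P_R3 + P_R4 = 7.702 W

Final answers:
1. V_1 = 7.227 V
2. I_R2 = 0.7227 A
3. P_R3 = 0.3374 W
4. P_total = 7.702 W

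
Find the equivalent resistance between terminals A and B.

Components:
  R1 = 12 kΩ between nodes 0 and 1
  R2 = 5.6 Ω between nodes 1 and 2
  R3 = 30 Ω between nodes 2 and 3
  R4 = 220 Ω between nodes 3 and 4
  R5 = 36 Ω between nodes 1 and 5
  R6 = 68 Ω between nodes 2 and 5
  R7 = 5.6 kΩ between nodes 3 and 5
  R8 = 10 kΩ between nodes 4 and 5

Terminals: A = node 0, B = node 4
The network is not a plain series/parallel combination. Inject a 1 A test current into terminal A (node 0) and return it from terminal B (node 4); then R_eq = V_A / (1 A).
Nodal analysis, taking node 4 as the 0 V reference.
Current source I_test pushes 1 A into node 0 and draws it out of node 4.
KCL at each unknown node (sum of currents leaving = 0; resistances in Ω):
  Node 0: (V_0 - V_1)/12000 - 1 = 0
  Node 1: (V_1 - V_0)/12000 + (V_1 - V_2)/5.6 + (V_1 - V_5)/36 = 0
  Node 2: (V_2 - V_1)/5.6 + (V_2 - V_3)/30 + (V_2 - V_5)/68 = 0
  Node 3: (V_3 - V_2)/30 + (V_3 - 0)/220 + (V_3 - V_5)/5600 = 0
  Node 5: (V_5 - V_1)/36 + (V_5 - V_2)/68 + (V_5 - V_3)/5600 + (V_5 - 0)/10000 = 0
Collecting terms (coefficients in siemens):
  0.00008333·V_0 - 0.00008333·V_1 = 1
  0.2064·V_1 - 0.00008333·V_0 - 0.1786·V_2 - 0.02778·V_5 = 0
  0.2266·V_2 - 0.1786·V_1 - 0.03333·V_3 - 0.01471·V_5 = 0
  0.03806·V_3 - 0.03333·V_2 - 0.0001786·V_5 = 0
  0.04276·V_5 - 0.02778·V_1 - 0.01471·V_2 - 0.0001786·V_3 = 0
Solving these 5 simultaneous equations (Gaussian elimination) gives:
  V_0 = 12250 V, V_1 = 248.9 V, V_2 = 243.7 V, V_3 = 214.6 V
  V_5 = 246.4 V
R_eq = V_0 / 1 A = 12250 Ω = 12.25 kΩ

Final answer: 12.25 kΩ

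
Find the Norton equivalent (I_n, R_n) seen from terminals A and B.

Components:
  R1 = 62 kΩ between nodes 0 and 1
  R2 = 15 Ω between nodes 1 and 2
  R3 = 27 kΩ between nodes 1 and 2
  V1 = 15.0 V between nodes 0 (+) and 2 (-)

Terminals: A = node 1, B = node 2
Find the Thévenin equivalent first; then I_n = V_th/R_th and R_n = R_th.
Step 1 — V_th is the open-circuit voltage V_A - V_B (nothing connected across the terminals).
Nodal analysis, taking node 2 as the 0 V reference.
Source V1 fixes V_0 = 15 V.
KCL at each unknown node (sum of currents leaving = 0; resistances in Ω):
  Node 1: (V_1 - 15)/62000 + (V_1 - 0)/15 + (V_1 - 0)/27000 = 0
Collecting terms: 0.06672 × V_1 = 0.0002419  =>  V_1 = 0.003626 V
V_th = V_1 - V_2 = 0.003626 - 0 = 0.003626 V
Step 2 — R_th: zero the source — replace V1 by a short circuit (node 2 merges into node 0) — and find the resistance seen between A (node 1) and B (node 0).
Reduce the network between node 1 (A) and node 0 (B) by series/parallel combination:
  Rp1 = R1 ‖ R2 ‖ R3 (parallel, all between nodes 0 and 1) = 1/(1/62000 + 1/15 + 1/27000) = 14.99 Ω
R_th = 14.99 Ω
I_n = V_th/R_th = 0.003626/14.99 = 0.0002419 A, and R_n = R_th = 14.99 Ω

Final answer: I_n = 0.0002419 A, R_n = 14.99 Ω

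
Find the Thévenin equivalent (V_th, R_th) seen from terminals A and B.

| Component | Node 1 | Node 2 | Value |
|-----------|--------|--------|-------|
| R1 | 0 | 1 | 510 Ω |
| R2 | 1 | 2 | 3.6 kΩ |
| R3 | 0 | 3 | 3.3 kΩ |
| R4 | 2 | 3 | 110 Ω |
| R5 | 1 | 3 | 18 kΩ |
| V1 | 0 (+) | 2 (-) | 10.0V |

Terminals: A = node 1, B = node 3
Step 1 — V_th is the open-circuit voltage V_A - V_B (nothing connected across the terminals).
Nodal analysis, taking node 2 as the 0 V reference.
Source V1 fixes V_0 = 10 V.
KCL at each unknown node (sum of currents leaving = 0; resistances in Ω):
  Node 1: (V_1 - 10)/510 + (V_1 - 0)/3600 + (V_1 - V_3)/18000 = 0
  Node 3: (V_3 - 10)/3300 + (V_3 - 0)/110 + (V_3 - V_1)/18000 = 0
Collecting terms (coefficients in siemens):
  0.002294·V_1 - 0.00005556·V_3 = 0.01961
  0.009449·V_3 - 0.00005556·V_1 = 0.00303
Determinant D = (0.002294)(0.009449) - (-0.00005556)(-0.00005556) = 0.00002168
V_1 = [(0.01961)(0.009449) - (-0.00005556)(0.00303)]/D = 8.556 V
V_3 = [(0.002294)(0.00303) - (0.01961)(-0.00005556)]/D = 0.371 V
V_th = V_1 - V_3 = 8.556 - 0.371 = 8.185 V
Step 2 — R_th: zero the source — replace V1 by a short circuit (node 2 merges into node 0) — and find the resistance seen between A (node 1) and B (node 3).
Reduce the network between node 1 (A) and node 3 (B) by series/parallel combination:
  Rp1 = R1 ‖ R2 (parallel, both between nodes 0 and 1) = 1/(1/510 + 1/3600) = 446.7 Ω
  Rp2 = R3 ‖ R4 (parallel, both between nodes 0 and 3) = 1/(1/3300 + 1/110) = 106.5 Ω
  Rs1 = Rp1 + Rp2 (series, joined only at node 0) = 446.7 + 106.5 = 553.2 Ω
  Rp3 = R5 ‖ Rs1 (parallel, both between nodes 1 and 3) = 1/(1/18000 + 1/553.2) = 536.7 Ω
R_th = 536.7 Ω

Final answer: V_th = 8.185 V, R_th = 536.7 Ω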